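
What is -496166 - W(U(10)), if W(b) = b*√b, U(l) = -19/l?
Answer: -496166 + 19*I*√190/100 ≈ -4.9617e+5 + 2.619*I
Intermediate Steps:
W(b) = b^(3/2)
-496166 - W(U(10)) = -496166 - (-19/10)^(3/2) = -496166 - (-19)*I*√190/100 = -496166 + 19*I*√190/100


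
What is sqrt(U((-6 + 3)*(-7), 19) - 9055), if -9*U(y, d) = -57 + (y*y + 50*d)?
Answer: I*sqrt(82829)/3 ≈ 95.933*I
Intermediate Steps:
U(y, d) = 19/3 - 50*d/9 - y**2/9 (U(y, d) = -(-57 + (y*y + 50*d))/9 = -(-57 + (y**2 + 50*d))/9 = -(-57 + y**2 + 50*d)/9 = 19/3 - 50*d/9 - y**2/9)
sqrt(U((-6 + 3)*(-7), 19) - 9055) = sqrt((19/3 - 50/9*19 - 49*(-6 + 3)**2/9) - 9055) = sqrt((19/3 - 950/9 - (-3*(-7))**2/9) - 9055) = sqrt((19/3 - 950/9 - 1/9*21**2) - 9055) = sqrt((19/3 - 950/9 - 1/9*441) - 9055) = sqrt((19/3 - 950/9 - 49) - 9055) = sqrt(-1334/9 - 9055) = sqrt(-82829/9) = I*sqrt(82829)/3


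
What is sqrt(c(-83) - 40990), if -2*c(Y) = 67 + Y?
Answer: I*sqrt(40982) ≈ 202.44*I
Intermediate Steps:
c(Y) = -67/2 - Y/2 (c(Y) = -(67 + Y)/2 = -67/2 - Y/2)
sqrt(c(-83) - 40990) = sqrt((-67/2 - 1/2*(-83)) - 40990) = sqrt((-67/2 + 83/2) - 40990) = sqrt(8 - 40990) = sqrt(-40982) = I*sqrt(40982)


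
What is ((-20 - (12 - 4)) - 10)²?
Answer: 1444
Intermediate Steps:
((-20 - (12 - 4)) - 10)² = ((-20 - 1*8) - 10)² = ((-20 - 8) - 10)² = (-28 - 10)² = (-38)² = 1444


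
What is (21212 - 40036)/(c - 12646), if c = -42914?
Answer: 2353/6945 ≈ 0.33880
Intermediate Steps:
(21212 - 40036)/(c - 12646) = (21212 - 40036)/(-42914 - 12646) = -18824/(-55560) = -18824*(-1/55560) = 2353/6945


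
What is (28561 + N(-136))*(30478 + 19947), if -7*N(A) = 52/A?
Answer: 342765500675/238 ≈ 1.4402e+9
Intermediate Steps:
N(A) = -52/(7*A)
(28561 + N(-136))*(30478 + 19947) = (28561 - 52/7/(-136))*(30478 + 19947) = (28561 - 52/7*(-1/136))*50425 = (28561 + 13/238)*50425 = (6797531/238)*50425 = 342765500675/238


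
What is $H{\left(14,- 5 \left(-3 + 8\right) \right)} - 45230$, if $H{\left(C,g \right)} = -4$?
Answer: $-45234$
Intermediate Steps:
$H{\left(14,- 5 \left(-3 + 8\right) \right)} - 45230 = -4 - 45230 = -45234$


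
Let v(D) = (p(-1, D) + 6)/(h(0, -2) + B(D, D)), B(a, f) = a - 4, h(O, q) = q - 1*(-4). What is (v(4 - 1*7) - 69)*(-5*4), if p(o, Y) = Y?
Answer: 1392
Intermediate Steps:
h(O, q) = 4 + q (h(O, q) = q + 4 = 4 + q)
B(a, f) = -4 + a
v(D) = (6 + D)/(-2 + D) (v(D) = (D + 6)/((4 - 2) + (-4 + D)) = (6 + D)/(2 + (-4 + D)) = (6 + D)/(-2 + D))
(v(4 - 1*7) - 69)*(-5*4) = ((6 + (4 - 1*7))/(-2 + (4 - 1*7)) - 69)*(-5*4) = ((6 + (4 - 7))/(-2 + (4 - 7)) - 69)*(-20) = ((6 - 3)/(-2 - 3) - 69)*(-20) = (3/(-5) - 69)*(-20) = (-⅕*3 - 69)*(-20) = (-⅗ - 69)*(-20) = -348/5*(-20) = 1392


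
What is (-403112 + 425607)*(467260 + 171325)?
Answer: 14364969575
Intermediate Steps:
(-403112 + 425607)*(467260 + 171325) = 22495*638585 = 14364969575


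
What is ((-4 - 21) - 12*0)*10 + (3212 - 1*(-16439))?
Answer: 19401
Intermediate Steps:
((-4 - 21) - 12*0)*10 + (3212 - 1*(-16439)) = (-25 + 0)*10 + (3212 + 16439) = -25*10 + 19651 = -250 + 19651 = 19401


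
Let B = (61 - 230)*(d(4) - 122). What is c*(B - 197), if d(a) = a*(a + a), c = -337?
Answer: -5059381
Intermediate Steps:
d(a) = 2*a² (d(a) = a*(2*a) = 2*a²)
B = 15210 (B = (61 - 230)*(2*4² - 122) = -169*(2*16 - 122) = -169*(32 - 122) = -169*(-90) = 15210)
c*(B - 197) = -337*(15210 - 197) = -337*15013 = -5059381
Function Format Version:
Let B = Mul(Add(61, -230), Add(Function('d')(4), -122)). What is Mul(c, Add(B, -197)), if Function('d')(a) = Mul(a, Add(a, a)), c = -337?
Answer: -5059381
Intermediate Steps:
Function('d')(a) = Mul(2, Pow(a, 2)) (Function('d')(a) = Mul(a, Mul(2, a)) = Mul(2, Pow(a, 2)))
B = 15210 (B = Mul(Add(61, -230), Add(Mul(2, Pow(4, 2)), -122)) = Mul(-169, Add(Mul(2, 16), -122)) = Mul(-169, Add(32, -122)) = Mul(-169, -90) = 15210)
Mul(c, Add(B, -197)) = Mul(-337, Add(15210, -197)) = Mul(-337, 15013) = -5059381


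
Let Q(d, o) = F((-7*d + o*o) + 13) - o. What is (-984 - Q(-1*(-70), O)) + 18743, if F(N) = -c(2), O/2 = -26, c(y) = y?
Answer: 17709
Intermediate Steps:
O = -52 (O = 2*(-26) = -52)
F(N) = -2 (F(N) = -1*2 = -2)
Q(d, o) = -2 - o
(-984 - Q(-1*(-70), O)) + 18743 = (-984 - (-2 - 1*(-52))) + 18743 = (-984 - (-2 + 52)) + 18743 = (-984 - 1*50) + 18743 = (-984 - 50) + 18743 = -1034 + 18743 = 17709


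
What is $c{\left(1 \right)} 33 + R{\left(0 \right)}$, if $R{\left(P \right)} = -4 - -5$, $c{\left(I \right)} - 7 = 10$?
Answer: $562$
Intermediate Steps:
$c{\left(I \right)} = 17$ ($c{\left(I \right)} = 7 + 10 = 17$)
$R{\left(P \right)} = 1$ ($R{\left(P \right)} = -4 + 5 = 1$)
$c{\left(1 \right)} 33 + R{\left(0 \right)} = 17 \cdot 33 + 1 = 561 + 1 = 562$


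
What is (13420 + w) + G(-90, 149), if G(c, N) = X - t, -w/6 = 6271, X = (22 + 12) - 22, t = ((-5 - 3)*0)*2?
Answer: -24194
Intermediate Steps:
t = 0 (t = -8*0*2 = 0*2 = 0)
X = 12 (X = 34 - 22 = 12)
w = -37626 (w = -6*6271 = -37626)
G(c, N) = 12 (G(c, N) = 12 - 1*0 = 12 + 0 = 12)
(13420 + w) + G(-90, 149) = (13420 - 37626) + 12 = -24206 + 12 = -24194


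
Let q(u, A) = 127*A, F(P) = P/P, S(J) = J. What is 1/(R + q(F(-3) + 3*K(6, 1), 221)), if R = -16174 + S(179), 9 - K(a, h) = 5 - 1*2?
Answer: 1/12072 ≈ 8.2836e-5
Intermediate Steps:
K(a, h) = 6 (K(a, h) = 9 - (5 - 1*2) = 9 - (5 - 2) = 9 - 1*3 = 9 - 3 = 6)
F(P) = 1
R = -15995 (R = -16174 + 179 = -15995)
1/(R + q(F(-3) + 3*K(6, 1), 221)) = 1/(-15995 + 127*221) = 1/(-15995 + 28067) = 1/12072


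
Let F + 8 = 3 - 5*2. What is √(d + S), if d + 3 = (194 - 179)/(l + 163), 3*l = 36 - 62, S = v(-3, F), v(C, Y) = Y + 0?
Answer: 3*I*√426423/463 ≈ 4.2312*I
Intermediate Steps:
F = -15 (F = -8 + (3 - 5*2) = -8 + (3 - 10) = -8 - 7 = -15)
v(C, Y) = Y
S = -15
l = -26/3 (l = (36 - 62)/3 = (⅓)*(-26) = -26/3 ≈ -8.6667)
d = -1344/463 (d = -3 + (194 - 179)/(-26/3 + 163) = -3 + 15/(463/3) = -3 + 15*(3/463) = -3 + 45/463 = -1344/463 ≈ -2.9028)
√(d + S) = √(-1344/463 - 15) = √(-8289/463) = 3*I*√426423/463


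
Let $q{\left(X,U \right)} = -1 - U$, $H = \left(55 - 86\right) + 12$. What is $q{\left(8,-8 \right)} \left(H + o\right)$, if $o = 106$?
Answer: $609$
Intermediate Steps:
$H = -19$ ($H = -31 + 12 = -19$)
$q{\left(8,-8 \right)} \left(H + o\right) = \left(-1 - -8\right) \left(-19 + 106\right) = \left(-1 + 8\right) 87 = 7 \cdot 87 = 609$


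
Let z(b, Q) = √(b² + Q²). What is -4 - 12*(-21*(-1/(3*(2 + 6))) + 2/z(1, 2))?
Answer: -29/2 - 24*√5/5 ≈ -25.233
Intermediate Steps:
z(b, Q) = √(Q² + b²)
-4 - 12*(-21*(-1/(3*(2 + 6))) + 2/z(1, 2)) = -4 - 12*(-21*(-1/(3*(2 + 6))) + 2/(√(2² + 1²))) = -4 - 12*(-21/(8*(-3)) + 2/(√(4 + 1))) = -4 - 12*(-21/(-24) + 2/(√5)) = -4 - 12*(-21*(-1/24) + 2*(√5/5)) = -4 - 12*(7/8 + 2*√5/5) = -4 + (-21/2 - 24*√5/5) = -29/2 - 24*√5/5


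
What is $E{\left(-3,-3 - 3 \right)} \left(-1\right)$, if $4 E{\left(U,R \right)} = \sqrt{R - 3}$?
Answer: $- \frac{3 i}{4} \approx - 0.75 i$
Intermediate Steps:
$E{\left(U,R \right)} = \frac{\sqrt{-3 + R}}{4}$ ($E{\left(U,R \right)} = \frac{\sqrt{R - 3}}{4} = \frac{\sqrt{-3 + R}}{4}$)
$E{\left(-3,-3 - 3 \right)} \left(-1\right) = \frac{\sqrt{-3 - 6}}{4} \left(-1\right) = \frac{\sqrt{-9}}{4} \left(-1\right) = \frac{3 i}{4} \left(-1\right) = - \frac{3 i}{4}$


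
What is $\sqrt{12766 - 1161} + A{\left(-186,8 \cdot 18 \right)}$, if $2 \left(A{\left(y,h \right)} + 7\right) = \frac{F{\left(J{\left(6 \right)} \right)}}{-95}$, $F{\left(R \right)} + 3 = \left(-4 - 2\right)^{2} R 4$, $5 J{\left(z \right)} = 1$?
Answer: $- \frac{6779}{950} + \sqrt{11605} \approx 100.59$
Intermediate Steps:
$J{\left(z \right)} = \frac{1}{5}$ ($J{\left(z \right)} = \frac{1}{5} \cdot 1 = \frac{1}{5}$)
$F{\left(R \right)} = -3 + 144 R$ ($F{\left(R \right)} = -3 + \left(-4 - 2\right)^{2} R 4 = -3 + \left(-6\right)^{2} R 4 = -3 + 36 R 4 = -3 + 144 R$)
$A{\left(y,h \right)} = - \frac{6779}{950}$ ($A{\left(y,h \right)} = -7 + \frac{\left(-3 + 144 \cdot \frac{1}{5}\right) \frac{1}{-95}}{2} = -7 + \frac{\left(-3 + \frac{144}{5}\right) \left(- \frac{1}{95}\right)}{2} = -7 + \frac{\frac{129}{5} \left(- \frac{1}{95}\right)}{2} = -7 + \frac{1}{2} \left(- \frac{129}{475}\right) = -7 - \frac{129}{950} = - \frac{6779}{950}$)
$\sqrt{12766 - 1161} + A{\left(-186,8 \cdot 18 \right)} = \sqrt{12766 - 1161} - \frac{6779}{950} = \sqrt{11605} - \frac{6779}{950} = - \frac{6779}{950} + \sqrt{11605}$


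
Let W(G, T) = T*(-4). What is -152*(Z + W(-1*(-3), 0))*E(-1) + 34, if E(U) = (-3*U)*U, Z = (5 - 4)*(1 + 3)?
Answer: 1858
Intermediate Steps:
W(G, T) = -4*T
Z = 4 (Z = 1*4 = 4)
E(U) = -3*U²
-152*(Z + W(-1*(-3), 0))*E(-1) + 34 = -152*(4 - 4*0)*(-3*(-1)²) + 34 = -152*(4 + 0)*(-3*1) + 34 = -608*(-3) + 34 = -152*(-12) + 34 = 1824 + 34 = 1858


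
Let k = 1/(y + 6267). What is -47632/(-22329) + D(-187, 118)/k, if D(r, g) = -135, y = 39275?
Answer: -137282440298/22329 ≈ -6.1482e+6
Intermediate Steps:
k = 1/45542 (k = 1/(39275 + 6267) = 1/45542 ≈ 2.1958e-5)
-47632/(-22329) + D(-187, 118)/k = -47632/(-22329) - 135/1/45542 = -47632*(-1/22329) - 135*45542 = 47632/22329 - 6148170 = -137282440298/22329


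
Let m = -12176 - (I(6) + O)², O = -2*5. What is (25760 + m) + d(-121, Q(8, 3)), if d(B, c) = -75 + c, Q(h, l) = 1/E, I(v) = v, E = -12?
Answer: 161915/12 ≈ 13493.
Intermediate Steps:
O = -10
Q(h, l) = -1/12 (Q(h, l) = 1/(-12) = 1*(-1/12) = -1/12)
m = -12192 (m = -12176 - (6 - 10)² = -12176 - 1*(-4)² = -12176 - 1*16 = -12176 - 16 = -12192)
(25760 + m) + d(-121, Q(8, 3)) = (25760 - 12192) + (-75 - 1/12) = 13568 - 901/12 = 161915/12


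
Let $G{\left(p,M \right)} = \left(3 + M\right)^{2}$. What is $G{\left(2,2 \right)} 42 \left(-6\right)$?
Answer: $-6300$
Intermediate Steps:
$G{\left(2,2 \right)} 42 \left(-6\right) = \left(3 + 2\right)^{2} \cdot 42 \left(-6\right) = 5^{2} \cdot 42 \left(-6\right) = 25 \cdot 42 \left(-6\right) = 1050 \left(-6\right) = -6300$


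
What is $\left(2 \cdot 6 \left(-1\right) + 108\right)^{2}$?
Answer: $9216$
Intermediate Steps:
$\left(2 \cdot 6 \left(-1\right) + 108\right)^{2} = \left(12 \left(-1\right) + 108\right)^{2} = \left(-12 + 108\right)^{2} = 96^{2} = 9216$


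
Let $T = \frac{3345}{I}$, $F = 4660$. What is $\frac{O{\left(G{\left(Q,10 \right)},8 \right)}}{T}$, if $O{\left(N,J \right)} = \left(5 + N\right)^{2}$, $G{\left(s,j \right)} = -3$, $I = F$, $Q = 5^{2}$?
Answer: $\frac{3728}{669} \approx 5.5725$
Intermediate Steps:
$Q = 25$
$I = 4660$
$T = \frac{669}{932}$ ($T = \frac{3345}{4660} = 3345 \cdot \frac{1}{4660} = \frac{669}{932} \approx 0.71781$)
$\frac{O{\left(G{\left(Q,10 \right)},8 \right)}}{T} = \frac{\left(5 - 3\right)^{2}}{\frac{669}{932}} = 2^{2} \cdot \frac{932}{669} = 4 \cdot \frac{932}{669} = \frac{3728}{669}$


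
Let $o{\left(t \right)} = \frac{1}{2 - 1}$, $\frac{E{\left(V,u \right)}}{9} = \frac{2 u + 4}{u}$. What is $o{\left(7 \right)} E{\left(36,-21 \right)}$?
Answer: $\frac{114}{7} \approx 16.286$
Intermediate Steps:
$E{\left(V,u \right)} = \frac{9 \left(4 + 2 u\right)}{u}$ ($E{\left(V,u \right)} = 9 \frac{2 u + 4}{u} = 9 \frac{4 + 2 u}{u} = \frac{9 \left(4 + 2 u\right)}{u}$)
$o{\left(t \right)} = 1$ ($o{\left(t \right)} = 1^{-1} = 1$)
$o{\left(7 \right)} E{\left(36,-21 \right)} = 1 \left(18 + \frac{36}{-21}\right) = 1 \left(18 + 36 \left(- \frac{1}{21}\right)\right) = 1 \left(18 - \frac{12}{7}\right) = 1 \cdot \frac{114}{7} = \frac{114}{7}$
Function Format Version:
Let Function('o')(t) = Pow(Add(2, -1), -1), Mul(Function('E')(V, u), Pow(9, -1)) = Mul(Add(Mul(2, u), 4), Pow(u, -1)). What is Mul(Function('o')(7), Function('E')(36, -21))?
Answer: Rational(114, 7) ≈ 16.286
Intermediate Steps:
Function('E')(V, u) = Mul(9, Pow(u, -1), Add(4, Mul(2, u))) (Function('E')(V, u) = Mul(9, Mul(Add(Mul(2, u), 4), Pow(u, -1))) = Mul(9, Mul(Add(4, Mul(2, u)), Pow(u, -1))) = Mul(9, Mul(Pow(u, -1), Add(4, Mul(2, u)))) = Mul(9, Pow(u, -1), Add(4, Mul(2, u))))
Function('o')(t) = 1 (Function('o')(t) = Pow(1, -1) = 1)
Mul(Function('o')(7), Function('E')(36, -21)) = Mul(1, Add(18, Mul(36, Pow(-21, -1)))) = Mul(1, Add(18, Mul(36, Rational(-1, 21)))) = Mul(1, Add(18, Rational(-12, 7))) = Mul(1, Rational(114, 7)) = Rational(114, 7)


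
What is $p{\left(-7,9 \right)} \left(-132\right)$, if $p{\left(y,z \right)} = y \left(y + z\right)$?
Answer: $1848$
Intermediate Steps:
$p{\left(-7,9 \right)} \left(-132\right) = - 7 \left(-7 + 9\right) \left(-132\right) = \left(-7\right) 2 \left(-132\right) = \left(-14\right) \left(-132\right) = 1848$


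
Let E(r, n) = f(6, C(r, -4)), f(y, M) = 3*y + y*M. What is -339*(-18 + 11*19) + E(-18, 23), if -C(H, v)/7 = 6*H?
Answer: -60195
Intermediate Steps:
C(H, v) = -42*H
f(y, M) = 3*y + M*y
E(r, n) = 18 - 252*r (E(r, n) = 6*(3 - 42*r) = 18 - 252*r)
-339*(-18 + 11*19) + E(-18, 23) = -339*(-18 + 11*19) + (18 - 252*(-18)) = -339*(-18 + 209) + (18 + 4536) = -339*191 + 4554 = -64749 + 4554 = -60195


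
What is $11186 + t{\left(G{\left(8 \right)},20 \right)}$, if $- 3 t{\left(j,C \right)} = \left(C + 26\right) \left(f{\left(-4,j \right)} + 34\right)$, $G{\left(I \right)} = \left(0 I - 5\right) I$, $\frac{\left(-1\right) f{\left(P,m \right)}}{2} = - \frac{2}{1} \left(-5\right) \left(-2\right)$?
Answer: $\frac{30154}{3} \approx 10051.0$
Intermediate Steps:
$f{\left(P,m \right)} = 40$ ($f{\left(P,m \right)} = - 2 - \frac{2}{1} \left(-5\right) \left(-2\right) = - 2 \left(-2\right) 1 \left(-5\right) \left(-2\right) = - 2 \left(-2\right) \left(-5\right) \left(-2\right) = - 2 \cdot 10 \left(-2\right) = \left(-2\right) \left(-20\right) = 40$)
$G{\left(I \right)} = - 5 I$ ($G{\left(I \right)} = \left(0 - 5\right) I = - 5 I$)
$t{\left(j,C \right)} = - \frac{1924}{3} - \frac{74 C}{3}$ ($t{\left(j,C \right)} = - \frac{\left(C + 26\right) \left(40 + 34\right)}{3} = - \frac{\left(26 + C\right) 74}{3} = - \frac{1924 + 74 C}{3} = - \frac{1924}{3} - \frac{74 C}{3}$)
$11186 + t{\left(G{\left(8 \right)},20 \right)} = 11186 - \frac{3404}{3} = \frac{30154}{3}$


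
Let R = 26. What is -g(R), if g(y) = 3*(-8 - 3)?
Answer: 33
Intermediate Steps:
g(y) = -33 (g(y) = 3*(-11) = -33)
-g(R) = -1*(-33) = 33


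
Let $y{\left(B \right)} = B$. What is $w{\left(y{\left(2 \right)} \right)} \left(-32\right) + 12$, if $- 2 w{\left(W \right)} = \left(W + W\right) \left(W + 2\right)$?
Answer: $268$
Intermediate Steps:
$w{\left(W \right)} = - W \left(2 + W\right)$ ($w{\left(W \right)} = - \frac{\left(W + W\right) \left(W + 2\right)}{2} = - \frac{2 W \left(2 + W\right)}{2} = - W \left(2 + W\right)$)
$w{\left(y{\left(2 \right)} \right)} \left(-32\right) + 12 = \left(-1\right) 2 \left(2 + 2\right) \left(-32\right) + 12 = \left(-1\right) 2 \cdot 4 \left(-32\right) + 12 = \left(-8\right) \left(-32\right) + 12 = 256 + 12 = 268$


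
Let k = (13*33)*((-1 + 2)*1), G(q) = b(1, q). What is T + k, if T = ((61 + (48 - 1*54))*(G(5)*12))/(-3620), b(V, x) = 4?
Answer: 77517/181 ≈ 428.27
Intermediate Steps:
G(q) = 4
k = 429 (k = 429*(1*1) = 429*1 = 429)
T = -132/181 (T = ((61 + (48 - 1*54))*(4*12))/(-3620) = ((61 + (48 - 54))*48)*(-1/3620) = ((61 - 6)*48)*(-1/3620) = (55*48)*(-1/3620) = 2640*(-1/3620) = -132/181 ≈ -0.72928)
T + k = -132/181 + 429 = 77517/181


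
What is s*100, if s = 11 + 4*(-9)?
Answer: -2500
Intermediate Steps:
s = -25 (s = 11 - 36 = -25)
s*100 = -25*100 = -2500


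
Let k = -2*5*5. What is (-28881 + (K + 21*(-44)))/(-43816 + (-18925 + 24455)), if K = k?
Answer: 29855/38286 ≈ 0.77979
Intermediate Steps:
k = -50 (k = -10*5 = -50)
K = -50
(-28881 + (K + 21*(-44)))/(-43816 + (-18925 + 24455)) = (-28881 + (-50 + 21*(-44)))/(-43816 + (-18925 + 24455)) = (-28881 + (-50 - 924))/(-43816 + 5530) = (-28881 - 974)/(-38286) = -29855*(-1/38286) = 29855/38286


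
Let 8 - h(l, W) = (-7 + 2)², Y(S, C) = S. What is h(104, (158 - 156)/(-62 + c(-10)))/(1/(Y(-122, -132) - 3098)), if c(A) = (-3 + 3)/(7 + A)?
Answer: 54740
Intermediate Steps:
c(A) = 0 (c(A) = 0/(7 + A) = 0)
h(l, W) = -17 (h(l, W) = 8 - (-7 + 2)² = 8 - 1*(-5)² = 8 - 1*25 = 8 - 25 = -17)
h(104, (158 - 156)/(-62 + c(-10)))/(1/(Y(-122, -132) - 3098)) = -17/(1/(-122 - 3098)) = -17/(1/(-3220)) = -17/(-1/3220) = -17*(-3220) = 54740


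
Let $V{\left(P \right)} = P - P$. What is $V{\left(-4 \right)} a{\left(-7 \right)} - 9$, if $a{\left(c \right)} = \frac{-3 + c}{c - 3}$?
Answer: $-9$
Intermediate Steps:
$a{\left(c \right)} = 1$ ($a{\left(c \right)} = \frac{-3 + c}{-3 + c} = 1$)
$V{\left(P \right)} = 0$
$V{\left(-4 \right)} a{\left(-7 \right)} - 9 = 0 \cdot 1 - 9 = 0 - 9 = -9$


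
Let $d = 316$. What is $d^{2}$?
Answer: $99856$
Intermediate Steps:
$d^{2} = 316^{2} = 99856$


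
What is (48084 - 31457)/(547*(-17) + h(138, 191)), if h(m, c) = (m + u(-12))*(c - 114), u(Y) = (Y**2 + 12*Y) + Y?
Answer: 1279/31 ≈ 41.258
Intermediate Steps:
u(Y) = Y**2 + 13*Y
h(m, c) = (-114 + c)*(-12 + m) (h(m, c) = (m - 12*(13 - 12))*(c - 114) = (m - 12*1)*(-114 + c) = (m - 12)*(-114 + c) = (-12 + m)*(-114 + c) = (-114 + c)*(-12 + m))
(48084 - 31457)/(547*(-17) + h(138, 191)) = (48084 - 31457)/(547*(-17) + (1368 - 114*138 - 12*191 + 191*138)) = 16627/(-9299 + (1368 - 15732 - 2292 + 26358)) = 16627/(-9299 + 9702) = 16627/403 = 16627*(1/403) = 1279/31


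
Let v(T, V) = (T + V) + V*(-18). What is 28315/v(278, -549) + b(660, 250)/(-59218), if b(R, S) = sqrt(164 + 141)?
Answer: 4045/1373 - sqrt(305)/59218 ≈ 2.9458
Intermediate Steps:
b(R, S) = sqrt(305)
v(T, V) = T - 17*V (v(T, V) = (T + V) - 18*V = T - 17*V)
28315/v(278, -549) + b(660, 250)/(-59218) = 28315/(278 - 17*(-549)) + sqrt(305)/(-59218) = 28315/(278 + 9333) + sqrt(305)*(-1/59218) = 28315/9611 - sqrt(305)/59218 = 28315*(1/9611) - sqrt(305)/59218 = 4045/1373 - sqrt(305)/59218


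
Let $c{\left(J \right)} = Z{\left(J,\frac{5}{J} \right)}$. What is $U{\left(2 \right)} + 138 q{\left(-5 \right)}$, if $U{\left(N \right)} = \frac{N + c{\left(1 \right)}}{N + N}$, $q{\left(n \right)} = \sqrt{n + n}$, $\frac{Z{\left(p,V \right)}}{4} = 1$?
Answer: $\frac{3}{2} + 138 i \sqrt{10} \approx 1.5 + 436.39 i$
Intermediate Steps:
$Z{\left(p,V \right)} = 4$ ($Z{\left(p,V \right)} = 4 \cdot 1 = 4$)
$c{\left(J \right)} = 4$
$q{\left(n \right)} = \sqrt{2} \sqrt{n}$ ($q{\left(n \right)} = \sqrt{2 n} = \sqrt{2} \sqrt{n}$)
$U{\left(N \right)} = \frac{4 + N}{2 N}$ ($U{\left(N \right)} = \frac{N + 4}{N + N} = \frac{4 + N}{2 N}$)
$U{\left(2 \right)} + 138 q{\left(-5 \right)} = \frac{4 + 2}{2 \cdot 2} + 138 \sqrt{2} \sqrt{-5} = \frac{1}{2} \cdot \frac{1}{2} \cdot 6 + 138 \sqrt{2} i \sqrt{5} = \frac{3}{2} + 138 i \sqrt{10}$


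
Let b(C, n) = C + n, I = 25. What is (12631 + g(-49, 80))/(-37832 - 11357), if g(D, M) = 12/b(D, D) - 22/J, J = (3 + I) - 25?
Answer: -1855661/7230783 ≈ -0.25663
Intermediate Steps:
J = 3 (J = (3 + 25) - 25 = 28 - 25 = 3)
g(D, M) = -22/3 + 6/D (g(D, M) = 12/(D + D) - 22/3 = 12/((2*D)) - 22*1/3 = 12*(1/(2*D)) - 22/3 = 6/D - 22/3 = -22/3 + 6/D)
(12631 + g(-49, 80))/(-37832 - 11357) = (12631 + (-22/3 + 6/(-49)))/(-37832 - 11357) = (12631 + (-22/3 + 6*(-1/49)))/(-49189) = (12631 + (-22/3 - 6/49))*(-1/49189) = (12631 - 1096/147)*(-1/49189) = (1855661/147)*(-1/49189) = -1855661/7230783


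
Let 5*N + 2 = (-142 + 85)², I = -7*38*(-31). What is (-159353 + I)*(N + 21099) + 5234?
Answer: -16431651224/5 ≈ -3.2863e+9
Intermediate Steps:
I = 8246 (I = -266*(-31) = 8246)
N = 3247/5 (N = -⅖ + (-142 + 85)²/5 = -⅖ + (⅕)*(-57)² = -⅖ + (⅕)*3249 = -⅖ + 3249/5 = 3247/5 ≈ 649.40)
(-159353 + I)*(N + 21099) + 5234 = (-159353 + 8246)*(3247/5 + 21099) + 5234 = -151107*108742/5 + 5234 = -16431677394/5 + 5234 = -16431651224/5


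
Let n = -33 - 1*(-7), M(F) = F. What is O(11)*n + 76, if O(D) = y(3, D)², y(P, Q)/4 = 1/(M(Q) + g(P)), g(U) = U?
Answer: 3620/49 ≈ 73.878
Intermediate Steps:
y(P, Q) = 4/(P + Q) (y(P, Q) = 4/(Q + P) = 4/(P + Q))
n = -26 (n = -33 + 7 = -26)
O(D) = 16/(3 + D)² (O(D) = (4/(3 + D))² = 16/(3 + D)²)
O(11)*n + 76 = (16/(3 + 11)²)*(-26) + 76 = (16/14²)*(-26) + 76 = (16*(1/196))*(-26) + 76 = (4/49)*(-26) + 76 = -104/49 + 76 = 3620/49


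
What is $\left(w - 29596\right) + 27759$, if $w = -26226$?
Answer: $-28063$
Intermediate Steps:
$\left(w - 29596\right) + 27759 = \left(-26226 - 29596\right) + 27759 = -55822 + 27759 = -28063$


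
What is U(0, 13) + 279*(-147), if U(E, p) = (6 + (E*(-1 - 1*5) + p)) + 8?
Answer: -40986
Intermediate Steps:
U(E, p) = 14 + p - 6*E (U(E, p) = (6 + (E*(-1 - 5) + p)) + 8 = (6 + (E*(-6) + p)) + 8 = (6 + (-6*E + p)) + 8 = (6 + (p - 6*E)) + 8 = (6 + p - 6*E) + 8 = 14 + p - 6*E)
U(0, 13) + 279*(-147) = (14 + 13 - 6*0) + 279*(-147) = (14 + 13 + 0) - 41013 = 27 - 41013 = -40986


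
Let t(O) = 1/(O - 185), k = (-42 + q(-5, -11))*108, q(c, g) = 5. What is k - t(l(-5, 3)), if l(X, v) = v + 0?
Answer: -727271/182 ≈ -3996.0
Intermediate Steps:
l(X, v) = v
k = -3996 (k = (-42 + 5)*108 = -37*108 = -3996)
t(O) = 1/(-185 + O)
k - t(l(-5, 3)) = -3996 - 1/(-185 + 3) = -3996 - 1/(-182) = -3996 - 1*(-1/182) = -3996 + 1/182 = -727271/182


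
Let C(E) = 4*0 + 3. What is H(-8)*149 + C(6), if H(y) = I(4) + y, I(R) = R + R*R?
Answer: 1791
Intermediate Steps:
I(R) = R + R**2
C(E) = 3 (C(E) = 0 + 3 = 3)
H(y) = 20 + y (H(y) = 4*(1 + 4) + y = 4*5 + y = 20 + y)
H(-8)*149 + C(6) = (20 - 8)*149 + 3 = 12*149 + 3 = 1788 + 3 = 1791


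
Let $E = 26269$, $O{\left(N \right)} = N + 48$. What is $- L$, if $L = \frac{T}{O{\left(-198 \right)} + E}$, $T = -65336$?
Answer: $\frac{65336}{26119} \approx 2.5015$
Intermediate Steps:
$O{\left(N \right)} = 48 + N$
$L = - \frac{65336}{26119}$ ($L = - \frac{65336}{\left(48 - 198\right) + 26269} = - \frac{65336}{-150 + 26269} = - \frac{65336}{26119} \approx -2.5015$)
$- L = \left(-1\right) \left(- \frac{65336}{26119}\right) = \frac{65336}{26119}$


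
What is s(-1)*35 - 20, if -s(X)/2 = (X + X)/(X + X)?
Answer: -90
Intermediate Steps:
s(X) = -2 (s(X) = -2*(X + X)/(X + X) = -2*2*X/(2*X) = -2*2*X*1/(2*X) = -2*1 = -2)
s(-1)*35 - 20 = -2*35 - 20 = -70 - 20 = -90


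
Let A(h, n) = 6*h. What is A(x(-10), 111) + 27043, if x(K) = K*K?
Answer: 27643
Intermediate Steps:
x(K) = K²
A(x(-10), 111) + 27043 = 6*(-10)² + 27043 = 6*100 + 27043 = 600 + 27043 = 27643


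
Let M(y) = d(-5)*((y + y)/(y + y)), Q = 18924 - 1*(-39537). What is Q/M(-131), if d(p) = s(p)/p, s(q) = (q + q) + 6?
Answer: 292305/4 ≈ 73076.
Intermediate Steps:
Q = 58461 (Q = 18924 + 39537 = 58461)
s(q) = 6 + 2*q (s(q) = 2*q + 6 = 6 + 2*q)
d(p) = (6 + 2*p)/p
M(y) = 4/5 (M(y) = (2 + 6/(-5))*((y + y)/(y + y)) = (2 + 6*(-1/5))*((2*y)/((2*y))) = (2 - 6/5)*((2*y)*(1/(2*y))) = (4/5)*1 = 4/5)
Q/M(-131) = 58461/(4/5) = 58461*(5/4) = 292305/4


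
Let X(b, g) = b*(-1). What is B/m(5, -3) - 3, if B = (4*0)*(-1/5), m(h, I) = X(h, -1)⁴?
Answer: -3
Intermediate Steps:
X(b, g) = -b
m(h, I) = h⁴ (m(h, I) = (-h)⁴ = h⁴)
B = 0 (B = 0*(-1*⅕) = 0*(-⅕) = 0)
B/m(5, -3) - 3 = 0/(5⁴) - 3 = 0/625 - 3 = 0*(1/625) - 3 = 0 - 3 = -3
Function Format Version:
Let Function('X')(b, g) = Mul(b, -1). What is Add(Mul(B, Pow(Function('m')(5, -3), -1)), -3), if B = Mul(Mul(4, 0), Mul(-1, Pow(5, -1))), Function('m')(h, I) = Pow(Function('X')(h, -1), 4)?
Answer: -3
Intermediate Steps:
Function('X')(b, g) = Mul(-1, b)
Function('m')(h, I) = Pow(h, 4) (Function('m')(h, I) = Pow(Mul(-1, h), 4) = Pow(h, 4))
B = 0 (B = Mul(0, Mul(-1, Rational(1, 5))) = Mul(0, Rational(-1, 5)) = 0)
Add(Mul(B, Pow(Function('m')(5, -3), -1)), -3) = Add(Mul(0, Pow(Pow(5, 4), -1)), -3) = Add(Mul(0, Pow(625, -1)), -3) = Add(Mul(0, Rational(1, 625)), -3) = Add(0, -3) = -3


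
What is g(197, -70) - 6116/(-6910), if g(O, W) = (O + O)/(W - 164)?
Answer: -322849/404235 ≈ -0.79867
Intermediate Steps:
g(O, W) = 2*O/(-164 + W) (g(O, W) = (2*O)/(-164 + W) = 2*O/(-164 + W))
g(197, -70) - 6116/(-6910) = 2*197/(-164 - 70) - 6116/(-6910) = 2*197/(-234) - 6116*(-1/6910) = 2*197*(-1/234) + 3058/3455 = -197/117 + 3058/3455 = -322849/404235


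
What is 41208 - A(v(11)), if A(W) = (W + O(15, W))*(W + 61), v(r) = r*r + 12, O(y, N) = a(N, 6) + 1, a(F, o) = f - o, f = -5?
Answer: 17346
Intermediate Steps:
a(F, o) = -5 - o
O(y, N) = -10 (O(y, N) = (-5 - 1*6) + 1 = (-5 - 6) + 1 = -11 + 1 = -10)
v(r) = 12 + r² (v(r) = r² + 12 = 12 + r²)
A(W) = (-10 + W)*(61 + W) (A(W) = (W - 10)*(W + 61) = (-10 + W)*(61 + W))
41208 - A(v(11)) = 41208 - (-610 + (12 + 11²)² + 51*(12 + 11²)) = 41208 - (-610 + (12 + 121)² + 51*(12 + 121)) = 41208 - (-610 + 133² + 51*133) = 41208 - (-610 + 17689 + 6783) = 41208 - 1*23862 = 41208 - 23862 = 17346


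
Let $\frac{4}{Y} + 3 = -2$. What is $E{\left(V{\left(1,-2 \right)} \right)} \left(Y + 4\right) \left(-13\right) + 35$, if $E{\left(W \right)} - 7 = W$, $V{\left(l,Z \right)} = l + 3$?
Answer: $- \frac{2113}{5} \approx -422.6$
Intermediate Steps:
$V{\left(l,Z \right)} = 3 + l$
$Y = - \frac{4}{5}$ ($Y = \frac{4}{-3 - 2} = \frac{4}{-5} = 4 \left(- \frac{1}{5}\right) = - \frac{4}{5} \approx -0.8$)
$E{\left(W \right)} = 7 + W$
$E{\left(V{\left(1,-2 \right)} \right)} \left(Y + 4\right) \left(-13\right) + 35 = \left(7 + \left(3 + 1\right)\right) \left(- \frac{4}{5} + 4\right) \left(-13\right) + 35 = \left(7 + 4\right) \frac{16}{5} \left(-13\right) + 35 = 11 \cdot \frac{16}{5} \left(-13\right) + 35 = \frac{176}{5} \left(-13\right) + 35 = - \frac{2288}{5} + 35 = - \frac{2113}{5}$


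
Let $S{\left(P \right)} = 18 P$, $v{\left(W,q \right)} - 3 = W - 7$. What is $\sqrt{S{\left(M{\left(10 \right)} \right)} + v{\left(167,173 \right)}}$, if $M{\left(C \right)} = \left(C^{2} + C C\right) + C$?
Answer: $\sqrt{3943} \approx 62.793$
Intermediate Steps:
$v{\left(W,q \right)} = -4 + W$ ($v{\left(W,q \right)} = 3 + \left(W - 7\right) = 3 + \left(-7 + W\right) = -4 + W$)
$M{\left(C \right)} = C + 2 C^{2}$ ($M{\left(C \right)} = \left(C^{2} + C^{2}\right) + C = 2 C^{2} + C = C + 2 C^{2}$)
$\sqrt{S{\left(M{\left(10 \right)} \right)} + v{\left(167,173 \right)}} = \sqrt{18 \cdot 10 \left(1 + 2 \cdot 10\right) + \left(-4 + 167\right)} = \sqrt{18 \cdot 10 \left(1 + 20\right) + 163} = \sqrt{18 \cdot 10 \cdot 21 + 163} = \sqrt{18 \cdot 210 + 163} = \sqrt{3780 + 163} = \sqrt{3943}$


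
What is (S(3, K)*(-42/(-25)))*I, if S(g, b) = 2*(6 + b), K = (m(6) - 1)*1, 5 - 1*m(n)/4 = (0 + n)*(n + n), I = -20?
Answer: 88368/5 ≈ 17674.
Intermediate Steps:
m(n) = 20 - 8*n² (m(n) = 20 - 4*(0 + n)*(n + n) = 20 - 4*n*2*n = 20 - 8*n²)
K = -269 (K = ((20 - 8*6²) - 1)*1 = ((20 - 8*36) - 1)*1 = ((20 - 288) - 1)*1 = (-268 - 1)*1 = -269*1 = -269)
S(g, b) = 12 + 2*b
(S(3, K)*(-42/(-25)))*I = ((12 + 2*(-269))*(-42/(-25)))*(-20) = ((12 - 538)*(-42*(-1/25)))*(-20) = -526*42/25*(-20) = -22092/25*(-20) = 88368/5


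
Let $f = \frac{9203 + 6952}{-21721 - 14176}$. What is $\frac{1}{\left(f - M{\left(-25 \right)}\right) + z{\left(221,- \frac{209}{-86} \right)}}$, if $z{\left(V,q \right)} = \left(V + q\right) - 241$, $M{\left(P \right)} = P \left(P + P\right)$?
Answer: $- \frac{3087142}{3914557197} \approx -0.00078863$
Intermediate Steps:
$M{\left(P \right)} = 2 P^{2}$ ($M{\left(P \right)} = P 2 P = 2 P^{2}$)
$f = - \frac{16155}{35897}$ ($f = \frac{16155}{-35897} = 16155 \left(- \frac{1}{35897}\right) = - \frac{16155}{35897} \approx -0.45004$)
$z{\left(V,q \right)} = -241 + V + q$
$\frac{1}{\left(f - M{\left(-25 \right)}\right) + z{\left(221,- \frac{209}{-86} \right)}} = \frac{1}{\left(- \frac{16155}{35897} - 2 \left(-25\right)^{2}\right) - \left(20 - \frac{209}{86}\right)} = \frac{1}{\left(- \frac{16155}{35897} - 2 \cdot 625\right) - \frac{1511}{86}} = \frac{1}{\left(- \frac{16155}{35897} - 1250\right) + \left(-241 + 221 + \frac{209}{86}\right)} = \frac{1}{\left(- \frac{16155}{35897} - 1250\right) - \frac{1511}{86}} = \frac{1}{- \frac{44887405}{35897} - \frac{1511}{86}} = \frac{1}{- \frac{3914557197}{3087142}} = - \frac{3087142}{3914557197}$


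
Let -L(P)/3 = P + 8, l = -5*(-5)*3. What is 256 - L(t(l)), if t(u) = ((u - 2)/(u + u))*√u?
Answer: 280 + 73*√3/10 ≈ 292.64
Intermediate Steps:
l = 75 (l = 25*3 = 75)
t(u) = (-2 + u)/(2*√u) (t(u) = ((-2 + u)/((2*u)))*√u = ((-2 + u)*(1/(2*u)))*√u = ((-2 + u)/(2*u))*√u = (-2 + u)/(2*√u))
L(P) = -24 - 3*P (L(P) = -3*(P + 8) = -3*(8 + P) = -24 - 3*P)
256 - L(t(l)) = 256 - (-24 - 3*(-2 + 75)/(2*√75)) = 256 - (-24 - 3*√3/15*73/2) = 256 - (-24 - 73*√3/10) = 256 + (24 + 73*√3/10) = 280 + 73*√3/10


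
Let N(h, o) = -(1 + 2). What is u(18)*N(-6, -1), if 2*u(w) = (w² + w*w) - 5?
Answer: -1929/2 ≈ -964.50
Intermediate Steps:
N(h, o) = -3 (N(h, o) = -1*3 = -3)
u(w) = -5/2 + w² (u(w) = ((w² + w*w) - 5)/2 = ((w² + w²) - 5)/2 = (2*w² - 5)/2 = (-5 + 2*w²)/2 = -5/2 + w²)
u(18)*N(-6, -1) = (-5/2 + 18²)*(-3) = (-5/2 + 324)*(-3) = (643/2)*(-3) = -1929/2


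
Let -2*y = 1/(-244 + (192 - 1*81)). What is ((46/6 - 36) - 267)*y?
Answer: -443/399 ≈ -1.1103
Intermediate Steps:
y = 1/266 (y = -1/(2*(-244 + (192 - 1*81))) = -1/(2*(-244 + (192 - 81))) = -1/(2*(-244 + 111)) = -1/2/(-133) = -1/2*(-1/133) = 1/266 ≈ 0.0037594)
((46/6 - 36) - 267)*y = ((46/6 - 36) - 267)*(1/266) = ((46*(1/6) - 36) - 267)*(1/266) = ((23/3 - 36) - 267)*(1/266) = (-85/3 - 267)*(1/266) = -886/3*1/266 = -443/399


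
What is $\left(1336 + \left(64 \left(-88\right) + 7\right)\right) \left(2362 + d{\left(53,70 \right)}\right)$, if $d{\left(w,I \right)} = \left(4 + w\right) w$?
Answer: $-23087687$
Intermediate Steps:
$d{\left(w,I \right)} = w \left(4 + w\right)$
$\left(1336 + \left(64 \left(-88\right) + 7\right)\right) \left(2362 + d{\left(53,70 \right)}\right) = \left(1336 + \left(64 \left(-88\right) + 7\right)\right) \left(2362 + 53 \left(4 + 53\right)\right) = \left(1336 + \left(-5632 + 7\right)\right) \left(2362 + 53 \cdot 57\right) = \left(1336 - 5625\right) \left(2362 + 3021\right) = \left(-4289\right) 5383 = -23087687$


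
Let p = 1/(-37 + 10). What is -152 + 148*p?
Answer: -4252/27 ≈ -157.48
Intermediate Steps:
p = -1/27 (p = 1/(-27) = -1/27 ≈ -0.037037)
-152 + 148*p = -152 + 148*(-1/27) = -152 - 148/27 = -4252/27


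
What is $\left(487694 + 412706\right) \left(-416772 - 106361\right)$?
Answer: $-471028953200$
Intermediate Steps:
$\left(487694 + 412706\right) \left(-416772 - 106361\right) = 900400 \left(-523133\right) = -471028953200$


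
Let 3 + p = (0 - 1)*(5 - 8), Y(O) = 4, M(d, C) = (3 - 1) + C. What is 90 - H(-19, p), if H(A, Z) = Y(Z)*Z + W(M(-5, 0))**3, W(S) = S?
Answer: 82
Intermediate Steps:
M(d, C) = 2 + C
p = 0 (p = -3 + (0 - 1)*(5 - 8) = -3 - 1*(-3) = -3 + 3 = 0)
H(A, Z) = 8 + 4*Z (H(A, Z) = 4*Z + (2 + 0)**3 = 4*Z + 2**3 = 4*Z + 8 = 8 + 4*Z)
90 - H(-19, p) = 90 - (8 + 4*0) = 90 - (8 + 0) = 90 - 1*8 = 90 - 8 = 82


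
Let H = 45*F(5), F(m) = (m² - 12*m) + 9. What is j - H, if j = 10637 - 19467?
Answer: -7660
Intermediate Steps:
F(m) = 9 + m² - 12*m
j = -8830
H = -1170 (H = 45*(9 + 5² - 12*5) = 45*(9 + 25 - 60) = 45*(-26) = -1170)
j - H = -8830 - 1*(-1170) = -8830 + 1170 = -7660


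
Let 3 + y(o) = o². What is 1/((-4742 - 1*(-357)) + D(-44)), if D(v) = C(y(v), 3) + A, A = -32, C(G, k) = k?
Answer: -1/4414 ≈ -0.00022655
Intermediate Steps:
y(o) = -3 + o²
D(v) = -29 (D(v) = 3 - 32 = -29)
1/((-4742 - 1*(-357)) + D(-44)) = 1/((-4742 - 1*(-357)) - 29) = 1/((-4742 + 357) - 29) = 1/(-4385 - 29) = 1/(-4414) = -1/4414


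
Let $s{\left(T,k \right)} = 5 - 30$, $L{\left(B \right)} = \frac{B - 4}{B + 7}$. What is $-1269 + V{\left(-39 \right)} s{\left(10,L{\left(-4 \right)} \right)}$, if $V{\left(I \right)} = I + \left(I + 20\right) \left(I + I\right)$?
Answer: $-37344$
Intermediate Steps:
$L{\left(B \right)} = \frac{-4 + B}{7 + B}$
$V{\left(I \right)} = I + 2 I \left(20 + I\right)$ ($V{\left(I \right)} = I + \left(20 + I\right) 2 I = I + 2 I \left(20 + I\right)$)
$s{\left(T,k \right)} = -25$ ($s{\left(T,k \right)} = 5 - 30 = -25$)
$-1269 + V{\left(-39 \right)} s{\left(10,L{\left(-4 \right)} \right)} = -1269 + - 39 \left(41 + 2 \left(-39\right)\right) \left(-25\right) = -1269 + - 39 \left(41 - 78\right) \left(-25\right) = -1269 + \left(-39\right) \left(-37\right) \left(-25\right) = -1269 + 1443 \left(-25\right) = -1269 - 36075 = -37344$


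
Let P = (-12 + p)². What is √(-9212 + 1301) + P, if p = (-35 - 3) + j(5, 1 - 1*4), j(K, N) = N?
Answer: 2809 + 3*I*√879 ≈ 2809.0 + 88.944*I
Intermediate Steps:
p = -41 (p = (-35 - 3) + (1 - 1*4) = -38 + (1 - 4) = -38 - 3 = -41)
P = 2809 (P = (-12 - 41)² = (-53)² = 2809)
√(-9212 + 1301) + P = √(-9212 + 1301) + 2809 = √(-7911) + 2809 = 3*I*√879 + 2809 = 2809 + 3*I*√879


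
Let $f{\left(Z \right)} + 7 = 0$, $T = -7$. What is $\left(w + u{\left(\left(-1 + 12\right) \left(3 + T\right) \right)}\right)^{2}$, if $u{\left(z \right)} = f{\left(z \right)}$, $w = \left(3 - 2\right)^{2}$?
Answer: $36$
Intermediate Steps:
$f{\left(Z \right)} = -7$ ($f{\left(Z \right)} = -7 + 0 = -7$)
$w = 1$ ($w = 1^{2} = 1$)
$u{\left(z \right)} = -7$
$\left(w + u{\left(\left(-1 + 12\right) \left(3 + T\right) \right)}\right)^{2} = \left(1 - 7\right)^{2} = \left(-6\right)^{2} = 36$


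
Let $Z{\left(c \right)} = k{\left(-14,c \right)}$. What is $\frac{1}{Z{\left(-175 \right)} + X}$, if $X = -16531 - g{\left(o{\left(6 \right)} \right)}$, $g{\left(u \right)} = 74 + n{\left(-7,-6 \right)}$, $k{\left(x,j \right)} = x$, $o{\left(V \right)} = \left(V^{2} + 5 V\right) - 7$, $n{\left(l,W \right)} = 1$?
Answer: $- \frac{1}{16620} \approx -6.0168 \cdot 10^{-5}$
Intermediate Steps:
$o{\left(V \right)} = -7 + V^{2} + 5 V$
$g{\left(u \right)} = 75$ ($g{\left(u \right)} = 74 + 1 = 75$)
$Z{\left(c \right)} = -14$
$X = -16606$ ($X = -16531 - 75 = -16606$)
$\frac{1}{Z{\left(-175 \right)} + X} = \frac{1}{-14 - 16606} = \frac{1}{-16620} = - \frac{1}{16620}$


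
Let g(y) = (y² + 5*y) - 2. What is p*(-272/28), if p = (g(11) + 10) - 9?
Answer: -1700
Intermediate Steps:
g(y) = -2 + y² + 5*y
p = 175 (p = ((-2 + 11² + 5*11) + 10) - 9 = ((-2 + 121 + 55) + 10) - 9 = (174 + 10) - 9 = 184 - 9 = 175)
p*(-272/28) = 175*(-272/28) = 175*(-272*1/28) = 175*(-68/7) = -1700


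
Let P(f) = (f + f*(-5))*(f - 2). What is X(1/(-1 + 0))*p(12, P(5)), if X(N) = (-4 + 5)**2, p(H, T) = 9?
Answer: 9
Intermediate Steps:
P(f) = -4*f*(-2 + f) (P(f) = (f - 5*f)*(-2 + f) = (-4*f)*(-2 + f) = -4*f*(-2 + f))
X(N) = 1 (X(N) = 1**2 = 1)
X(1/(-1 + 0))*p(12, P(5)) = 1*9 = 9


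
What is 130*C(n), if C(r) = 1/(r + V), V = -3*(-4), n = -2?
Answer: 13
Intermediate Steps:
V = 12
C(r) = 1/(12 + r) (C(r) = 1/(r + 12) = 1/(12 + r))
130*C(n) = 130/(12 - 2) = 130/10 = 130*(⅒) = 13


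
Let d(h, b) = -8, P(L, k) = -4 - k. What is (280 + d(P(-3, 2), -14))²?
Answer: 73984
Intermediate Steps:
(280 + d(P(-3, 2), -14))² = (280 - 8)² = 272² = 73984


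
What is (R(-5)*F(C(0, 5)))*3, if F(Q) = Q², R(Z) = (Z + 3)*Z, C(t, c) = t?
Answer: 0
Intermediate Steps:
R(Z) = Z*(3 + Z) (R(Z) = (3 + Z)*Z = Z*(3 + Z))
(R(-5)*F(C(0, 5)))*3 = (-5*(3 - 5)*0²)*3 = (-5*(-2)*0)*3 = (10*0)*3 = 0*3 = 0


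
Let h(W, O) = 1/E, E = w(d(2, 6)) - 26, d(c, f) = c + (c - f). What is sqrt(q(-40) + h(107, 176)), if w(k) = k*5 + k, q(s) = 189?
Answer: sqrt(272878)/38 ≈ 13.747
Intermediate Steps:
d(c, f) = -f + 2*c
w(k) = 6*k (w(k) = 5*k + k = 6*k)
E = -38 (E = 6*(-1*6 + 2*2) - 26 = 6*(-6 + 4) - 26 = 6*(-2) - 26 = -12 - 26 = -38)
h(W, O) = -1/38 (h(W, O) = 1/(-38) = -1/38)
sqrt(q(-40) + h(107, 176)) = sqrt(189 - 1/38) = sqrt(7181/38) = sqrt(272878)/38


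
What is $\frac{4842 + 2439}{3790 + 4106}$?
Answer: $\frac{2427}{2632} \approx 0.92211$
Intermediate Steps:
$\frac{4842 + 2439}{3790 + 4106} = \frac{7281}{7896} = 7281 \cdot \frac{1}{7896} = \frac{2427}{2632}$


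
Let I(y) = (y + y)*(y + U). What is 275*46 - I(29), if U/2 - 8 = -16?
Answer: 11896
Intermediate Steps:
U = -16 (U = 16 + 2*(-16) = 16 - 32 = -16)
I(y) = 2*y*(-16 + y) (I(y) = (y + y)*(y - 16) = (2*y)*(-16 + y) = 2*y*(-16 + y))
275*46 - I(29) = 275*46 - 2*29*(-16 + 29) = 12650 - 2*29*13 = 12650 - 1*754 = 12650 - 754 = 11896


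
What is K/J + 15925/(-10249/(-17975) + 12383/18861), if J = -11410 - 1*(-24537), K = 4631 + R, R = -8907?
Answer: 70870850207779961/5459398715378 ≈ 12981.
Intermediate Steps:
K = -4276 (K = 4631 - 8907 = -4276)
J = 13127 (J = -11410 + 24537 = 13127)
K/J + 15925/(-10249/(-17975) + 12383/18861) = -4276/13127 + 15925/(-10249/(-17975) + 12383/18861) = -4276*1/13127 + 15925/(-10249*(-1/17975) + 12383*(1/18861)) = -4276/13127 + 15925/(10249/17975 + 12383/18861) = -4276/13127 + 15925/(415890814/339026475) = -4276/13127 + 15925*(339026475/415890814) = -4276/13127 + 5398996614375/415890814 = 70870850207779961/5459398715378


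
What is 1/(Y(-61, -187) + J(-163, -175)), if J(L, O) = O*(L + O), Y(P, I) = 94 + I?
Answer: 1/59057 ≈ 1.6933e-5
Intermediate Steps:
1/(Y(-61, -187) + J(-163, -175)) = 1/((94 - 187) - 175*(-163 - 175)) = 1/(-93 - 175*(-338)) = 1/(-93 + 59150) = 1/59057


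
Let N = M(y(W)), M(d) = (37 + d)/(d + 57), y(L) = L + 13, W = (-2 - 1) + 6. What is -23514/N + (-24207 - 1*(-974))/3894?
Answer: -6685368017/206382 ≈ -32393.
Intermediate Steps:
W = 3 (W = -3 + 6 = 3)
y(L) = 13 + L
M(d) = (37 + d)/(57 + d)
N = 53/73 (N = (37 + (13 + 3))/(57 + (13 + 3)) = (37 + 16)/(57 + 16) = 53/73 ≈ 0.72603)
-23514/N + (-24207 - 1*(-974))/3894 = -23514/53/73 + (-24207 - 1*(-974))/3894 = -23514*73/53 + (-24207 + 974)*(1/3894) = -1716522/53 - 23233*1/3894 = -1716522/53 - 23233/3894 = -6685368017/206382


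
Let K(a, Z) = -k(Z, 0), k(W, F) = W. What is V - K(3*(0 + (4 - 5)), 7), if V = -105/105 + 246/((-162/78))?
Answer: -1012/9 ≈ -112.44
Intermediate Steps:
V = -1075/9 (V = -105*1/105 + 246/((-162*1/78)) = -1 + 246/(-27/13) = -1 + 246*(-13/27) = -1 - 1066/9 = -1075/9 ≈ -119.44)
K(a, Z) = -Z
V - K(3*(0 + (4 - 5)), 7) = -1075/9 - (-1)*7 = -1075/9 - 1*(-7) = -1075/9 + 7 = -1012/9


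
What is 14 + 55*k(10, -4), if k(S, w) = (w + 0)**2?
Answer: 894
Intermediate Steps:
k(S, w) = w**2
14 + 55*k(10, -4) = 14 + 55*(-4)**2 = 14 + 55*16 = 14 + 880 = 894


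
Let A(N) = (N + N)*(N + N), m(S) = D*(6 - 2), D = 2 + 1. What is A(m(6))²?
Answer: 331776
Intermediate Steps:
D = 3
m(S) = 12 (m(S) = 3*(6 - 2) = 3*4 = 12)
A(N) = 4*N² (A(N) = (2*N)*(2*N) = 4*N²)
A(m(6))² = (4*12²)² = (4*144)² = 576² = 331776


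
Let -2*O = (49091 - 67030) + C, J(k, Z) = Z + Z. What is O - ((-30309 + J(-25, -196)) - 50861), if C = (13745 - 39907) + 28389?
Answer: 89418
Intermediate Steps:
J(k, Z) = 2*Z
C = 2227 (C = -26162 + 28389 = 2227)
O = 7856 (O = -((49091 - 67030) + 2227)/2 = -(-17939 + 2227)/2 = -½*(-15712) = 7856)
O - ((-30309 + J(-25, -196)) - 50861) = 7856 - ((-30309 + 2*(-196)) - 50861) = 7856 - ((-30309 - 392) - 50861) = 7856 - (-30701 - 50861) = 7856 - 1*(-81562) = 7856 + 81562 = 89418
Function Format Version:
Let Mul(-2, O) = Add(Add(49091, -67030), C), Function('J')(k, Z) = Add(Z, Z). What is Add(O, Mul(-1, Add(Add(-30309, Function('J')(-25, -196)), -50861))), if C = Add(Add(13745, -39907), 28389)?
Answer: 89418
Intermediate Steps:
Function('J')(k, Z) = Mul(2, Z)
C = 2227 (C = Add(-26162, 28389) = 2227)
O = 7856 (O = Mul(Rational(-1, 2), Add(Add(49091, -67030), 2227)) = Mul(Rational(-1, 2), Add(-17939, 2227)) = Mul(Rational(-1, 2), -15712) = 7856)
Add(O, Mul(-1, Add(Add(-30309, Function('J')(-25, -196)), -50861))) = Add(7856, Mul(-1, Add(Add(-30309, Mul(2, -196)), -50861))) = Add(7856, Mul(-1, Add(Add(-30309, -392), -50861))) = Add(7856, Mul(-1, Add(-30701, -50861))) = Add(7856, Mul(-1, -81562)) = Add(7856, 81562) = 89418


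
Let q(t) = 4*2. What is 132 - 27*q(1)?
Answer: -84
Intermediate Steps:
q(t) = 8
132 - 27*q(1) = 132 - 27*8 = 132 - 216 = -84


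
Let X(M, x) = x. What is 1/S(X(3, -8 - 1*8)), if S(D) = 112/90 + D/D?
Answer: 45/101 ≈ 0.44554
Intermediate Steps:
S(D) = 101/45 (S(D) = 112*(1/90) + 1 = 56/45 + 1 = 101/45)
1/S(X(3, -8 - 1*8)) = 1/(101/45) = 45/101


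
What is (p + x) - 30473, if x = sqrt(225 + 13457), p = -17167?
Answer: -47640 + sqrt(13682) ≈ -47523.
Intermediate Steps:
x = sqrt(13682) ≈ 116.97
(p + x) - 30473 = (-17167 + sqrt(13682)) - 30473 = -47640 + sqrt(13682)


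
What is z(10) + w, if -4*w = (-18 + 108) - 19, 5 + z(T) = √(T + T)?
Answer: -91/4 + 2*√5 ≈ -18.278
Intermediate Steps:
z(T) = -5 + √2*√T (z(T) = -5 + √(T + T) = -5 + √(2*T) = -5 + √2*√T)
w = -71/4 (w = -((-18 + 108) - 19)/4 = -(90 - 19)/4 = -¼*71 = -71/4 ≈ -17.750)
z(10) + w = (-5 + √2*√10) - 71/4 = (-5 + 2*√5) - 71/4 = -91/4 + 2*√5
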